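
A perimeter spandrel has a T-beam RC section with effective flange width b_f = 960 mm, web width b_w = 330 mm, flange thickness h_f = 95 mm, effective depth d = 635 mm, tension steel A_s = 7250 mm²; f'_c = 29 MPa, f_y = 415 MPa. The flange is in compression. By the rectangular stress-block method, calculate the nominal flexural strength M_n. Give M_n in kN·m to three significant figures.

Tension: T = A_s f_y = 7250 × 415 = 3008750 N.
Try a within the flange: a = T/(0.85 f'_c b_f) = 3008750/(0.85 × 29 × 960) = 127.14 mm.
a = 127.14 > h_f = 95 mm: the block extends into the web. Split into flange-overhang and web parts.
C_f = 0.85 f'_c (b_f − b_w) h_f = 0.85 × 29 × (960 − 330) × 95 = 1475303 N.
Remaining web compression depth: a_w = (T − C_f)/(0.85 f'_c b_w) = (3008750 − 1475303)/(0.85 × 29 × 330) = 188.51 mm.
M_n = C_f(d − h_f/2) + (T − C_f)(d − a_w/2) = 1475303 × (635 − 47.5) + 1533447 × (635 − 94.255) = 866.74 + 829.20 = 1695.94 × 10⁶ N·mm.
M_n = 1695.94 kN·m.

M_n ≈ 1700 kN·m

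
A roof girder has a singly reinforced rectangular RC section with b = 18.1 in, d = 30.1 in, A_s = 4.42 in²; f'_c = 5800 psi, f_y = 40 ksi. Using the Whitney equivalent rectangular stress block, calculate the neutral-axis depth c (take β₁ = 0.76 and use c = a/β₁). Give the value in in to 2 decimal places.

T = A_s f_y = 4.42 × 40 = 176.8 kips.
a = T/(0.85 f'_c b) = 176.8/(0.85 × 5.8 × 18.1) = 1.9813 in.
With β₁ = 0.76, c = a/β₁ = 1.9813/0.76 = 2.61 in.

c ≈ 2.61 in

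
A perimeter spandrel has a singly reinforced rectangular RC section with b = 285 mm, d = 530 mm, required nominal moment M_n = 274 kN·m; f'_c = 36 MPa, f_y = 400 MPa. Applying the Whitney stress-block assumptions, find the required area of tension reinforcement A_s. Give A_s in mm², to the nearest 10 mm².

With M_n = 0.85 f'_c a b (d − a/2), solve the quadratic for a:
a = d − √(d² − 2M_n/(0.85 f'_c b)) = 530 − √(530² − 2 × 274×10⁶/(0.85 × 36 × 285)) = 63.03 mm.
A_s = 0.85 f'_c a b / f_y = 0.85 × 36 × 63.03 × 285 / 400 = 1374.2 mm².

A_s ≈ 1370 mm²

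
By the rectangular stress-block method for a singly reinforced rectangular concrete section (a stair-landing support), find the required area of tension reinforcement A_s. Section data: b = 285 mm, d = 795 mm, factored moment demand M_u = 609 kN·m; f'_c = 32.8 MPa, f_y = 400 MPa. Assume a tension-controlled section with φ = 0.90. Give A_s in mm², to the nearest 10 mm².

A_s ≈ 2290 mm²

M_n = M_u/φ = 609/0.90 = 676.667 kN·m.
With M_n = 0.85 f'_c a b (d − a/2), solve the quadratic for a:
a = d − √(d² − 2M_n/(0.85 f'_c b)) = 795 − √(795² − 2 × 676.667×10⁶/(0.85 × 32.8 × 285)) = 115.51 mm.
A_s = 0.85 f'_c a b / f_y = 0.85 × 32.8 × 115.51 × 285 / 400 = 2294.5 mm².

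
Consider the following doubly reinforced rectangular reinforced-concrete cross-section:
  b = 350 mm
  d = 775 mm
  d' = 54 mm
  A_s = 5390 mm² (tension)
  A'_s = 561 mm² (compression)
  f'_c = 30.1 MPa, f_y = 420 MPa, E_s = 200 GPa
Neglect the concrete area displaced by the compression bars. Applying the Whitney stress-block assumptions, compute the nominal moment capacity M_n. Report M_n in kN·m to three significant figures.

M_n ≈ 1510 kN·m

Assume both tension and compression steel yield.
Net tension couple steel: A_s − A'_s = 4829 mm².
a = (A_s − A'_s) f_y / (0.85 f'_c b) = 2028180/(0.85 × 30.1 × 350) = 226.49 mm.
c = a/β₁ = 226.49/0.835 = 271.25 mm; ε'_s = 0.003(c − d')/c = 0.0024 ≥ f_y/E_s = 0.0021, so compression steel does yield.
M_n = (A_s − A'_s) f_y (d − a/2) + A'_s f_y (d − d') = [2028180 × (775 − 113.245) + 235620 × (775 − 54)] × 10⁻⁶ = 1342.16 + 169.88 = 1512.04 kN·m.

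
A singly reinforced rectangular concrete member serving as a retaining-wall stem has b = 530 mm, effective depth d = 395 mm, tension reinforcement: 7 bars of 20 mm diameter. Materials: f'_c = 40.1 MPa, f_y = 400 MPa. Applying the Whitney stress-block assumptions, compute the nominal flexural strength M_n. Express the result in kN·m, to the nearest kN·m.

M_n ≈ 326 kN·m

A_s = 7 × 314 = 2198 mm².
T = A_s f_y = 2198 × 400 = 879200 N = 879.2 kN.
From C = T: a = T/(0.85 f'_c b) = 879200/(0.85 × 40.1 × 530) = 48.67 mm.
M_n = T(d − a/2) = 879.2 kN × (395 − 24.335) mm = 325.89 kN·m.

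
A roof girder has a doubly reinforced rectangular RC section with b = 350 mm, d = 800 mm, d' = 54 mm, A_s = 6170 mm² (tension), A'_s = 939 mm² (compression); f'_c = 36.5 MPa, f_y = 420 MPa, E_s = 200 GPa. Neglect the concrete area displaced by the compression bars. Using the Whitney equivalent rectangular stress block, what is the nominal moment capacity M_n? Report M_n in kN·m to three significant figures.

Assume both tension and compression steel yield.
Net tension couple steel: A_s − A'_s = 5231 mm².
a = (A_s − A'_s) f_y / (0.85 f'_c b) = 2197020/(0.85 × 36.5 × 350) = 202.33 mm.
c = a/β₁ = 202.33/0.789 = 256.44 mm; ε'_s = 0.003(c − d')/c = 0.0024 ≥ f_y/E_s = 0.0021, so compression steel does yield.
M_n = (A_s − A'_s) f_y (d − a/2) + A'_s f_y (d − d') = [2197020 × (800 − 101.165) + 394380 × (800 − 54)] × 10⁻⁶ = 1535.35 + 294.21 = 1829.56 kN·m.

M_n ≈ 1830 kN·m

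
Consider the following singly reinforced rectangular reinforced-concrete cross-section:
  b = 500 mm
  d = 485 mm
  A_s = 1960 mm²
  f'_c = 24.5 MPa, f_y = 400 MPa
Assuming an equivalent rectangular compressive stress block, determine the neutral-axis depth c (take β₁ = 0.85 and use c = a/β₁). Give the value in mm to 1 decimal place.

c ≈ 88.6 mm

T = A_s f_y = 1960 × 400 = 784000 N = 784 kN.
Setting C = 0.85 f'_c a b equal to T: a = 784000/(0.85 × 24.5 × 500) = 75.294 mm.
With β₁ = 0.85, c = a/β₁ = 75.294/0.85 = 88.6 mm.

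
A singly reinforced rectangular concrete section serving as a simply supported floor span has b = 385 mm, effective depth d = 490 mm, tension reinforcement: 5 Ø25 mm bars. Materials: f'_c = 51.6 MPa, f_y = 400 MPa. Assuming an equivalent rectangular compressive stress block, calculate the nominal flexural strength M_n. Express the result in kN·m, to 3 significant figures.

M_n ≈ 453 kN·m

A_s = 5 × 491 = 2455 mm².
T = A_s f_y = 2455 × 400 = 982000 N = 982 kN.
From C = T: a = T/(0.85 f'_c b) = 982000/(0.85 × 51.6 × 385) = 58.15 mm.
M_n = T(d − a/2) = 982 kN × (490 − 29.075) mm = 452.63 kN·m.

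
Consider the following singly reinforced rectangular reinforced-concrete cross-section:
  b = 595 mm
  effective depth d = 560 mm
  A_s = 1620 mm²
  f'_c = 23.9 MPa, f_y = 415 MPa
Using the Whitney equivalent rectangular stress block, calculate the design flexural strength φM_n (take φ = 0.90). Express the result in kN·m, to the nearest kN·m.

T = A_s f_y = 1620 × 415 = 672300 N = 672.3 kN.
From C = T: a = T/(0.85 f'_c b) = 672300/(0.85 × 23.9 × 595) = 55.62 mm.
M_n = T(d − a/2) = 672.3 kN × (560 − 27.81) mm = 357.79 kN·m.
φM_n = 0.90 × 357.79 = 322.01 kN·m.

φM_n ≈ 322 kN·m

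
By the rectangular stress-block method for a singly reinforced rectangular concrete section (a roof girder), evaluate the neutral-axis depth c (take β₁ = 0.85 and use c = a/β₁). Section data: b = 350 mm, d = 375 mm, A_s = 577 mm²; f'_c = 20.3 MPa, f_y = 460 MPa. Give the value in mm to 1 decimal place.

T = A_s f_y = 577 × 460 = 265420 N = 265.42 kN.
Setting C = 0.85 f'_c a b equal to T: a = 265420/(0.85 × 20.3 × 350) = 43.949 mm.
With β₁ = 0.85, c = a/β₁ = 43.949/0.85 = 51.7 mm.

c ≈ 51.7 mm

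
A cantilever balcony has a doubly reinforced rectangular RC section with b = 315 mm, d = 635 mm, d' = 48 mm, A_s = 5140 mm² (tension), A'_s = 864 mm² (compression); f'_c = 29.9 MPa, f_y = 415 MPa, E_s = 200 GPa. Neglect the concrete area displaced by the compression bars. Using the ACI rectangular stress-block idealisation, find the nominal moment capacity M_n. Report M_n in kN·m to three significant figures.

M_n ≈ 1140 kN·m

Assume both tension and compression steel yield.
Net tension couple steel: A_s − A'_s = 4276 mm².
a = (A_s − A'_s) f_y / (0.85 f'_c b) = 1774540/(0.85 × 29.9 × 315) = 221.66 mm.
c = a/β₁ = 221.66/0.836 = 265.14 mm; ε'_s = 0.003(c − d')/c = 0.0025 ≥ f_y/E_s = 0.0021, so compression steel does yield.
M_n = (A_s − A'_s) f_y (d − a/2) + A'_s f_y (d − d') = [1774540 × (635 − 110.83) + 358560 × (635 − 48)] × 10⁻⁶ = 930.16 + 210.47 = 1140.63 kN·m.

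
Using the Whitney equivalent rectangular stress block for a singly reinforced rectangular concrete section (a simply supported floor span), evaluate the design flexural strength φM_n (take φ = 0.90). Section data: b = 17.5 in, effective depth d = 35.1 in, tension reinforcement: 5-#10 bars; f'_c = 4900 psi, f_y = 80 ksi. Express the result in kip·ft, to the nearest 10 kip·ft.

φM_n ≈ 1200 kip·ft

A_s = 5 × 1.27 = 6.35 in².
T = A_s f_y = 6.35 × 80 = 508 kips.
a = T/(0.85 f'_c b) = 508/(0.85 × 4.9 × 17.5) = 6.970 in.
M_n = T(d − a/2) = 508 × (35.1 − 3.485) = 16060.4 kip·in = 16060.4/12 = 1338.37 kip·ft.
φM_n = 0.90 × 1338.37 = 1204.53 kip·ft.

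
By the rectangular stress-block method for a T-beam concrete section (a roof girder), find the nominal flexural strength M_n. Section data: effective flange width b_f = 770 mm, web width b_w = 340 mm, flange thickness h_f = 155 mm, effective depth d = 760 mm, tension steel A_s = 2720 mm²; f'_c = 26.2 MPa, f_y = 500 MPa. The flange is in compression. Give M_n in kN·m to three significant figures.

Tension: T = A_s f_y = 2720 × 500 = 1360000 N.
Try a within the flange: a = T/(0.85 f'_c b_f) = 1360000/(0.85 × 26.2 × 770) = 79.31 mm.
Since a = 79.31 ≤ h_f = 155 mm, the stress block lies entirely in the flange; analyse as a rectangular beam of width b_f.
M_n = T(d − a/2) = 1360000 × (760 − 39.655) = 979.67 × 10⁶ N·mm.
M_n = 979.67 kN·m.

M_n ≈ 980 kN·m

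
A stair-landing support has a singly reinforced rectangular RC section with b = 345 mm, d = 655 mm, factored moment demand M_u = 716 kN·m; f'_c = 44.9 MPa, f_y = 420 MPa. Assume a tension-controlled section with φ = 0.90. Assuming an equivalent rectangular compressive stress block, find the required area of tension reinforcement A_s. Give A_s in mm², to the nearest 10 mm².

M_n = M_u/φ = 716/0.90 = 795.556 kN·m.
With M_n = 0.85 f'_c a b (d − a/2), solve the quadratic for a:
a = d − √(d² − 2M_n/(0.85 f'_c b)) = 655 − √(655² − 2 × 795.556×10⁶/(0.85 × 44.9 × 345)) = 99.86 mm.
A_s = 0.85 f'_c a b / f_y = 0.85 × 44.9 × 99.86 × 345 / 420 = 3130.6 mm².

A_s ≈ 3130 mm²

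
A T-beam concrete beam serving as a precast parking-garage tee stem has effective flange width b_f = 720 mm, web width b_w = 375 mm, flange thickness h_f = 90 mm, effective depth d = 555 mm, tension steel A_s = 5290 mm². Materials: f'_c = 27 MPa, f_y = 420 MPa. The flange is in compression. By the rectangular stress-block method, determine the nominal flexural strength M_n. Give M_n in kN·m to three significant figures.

Tension: T = A_s f_y = 5290 × 420 = 2221800 N.
Try a within the flange: a = T/(0.85 f'_c b_f) = 2221800/(0.85 × 27 × 720) = 134.46 mm.
a = 134.46 > h_f = 90 mm: the block extends into the web. Split into flange-overhang and web parts.
C_f = 0.85 f'_c (b_f − b_w) h_f = 0.85 × 27 × (720 − 375) × 90 = 712598 N.
Remaining web compression depth: a_w = (T − C_f)/(0.85 f'_c b_w) = (2221800 − 712598)/(0.85 × 27 × 375) = 175.36 mm.
M_n = C_f(d − h_f/2) + (T − C_f)(d − a_w/2) = 712598 × (555 − 45) + 1509202 × (555 − 87.68) = 363.42 + 705.28 = 1068.70 × 10⁶ N·mm.
M_n = 1068.70 kN·m.

M_n ≈ 1070 kN·m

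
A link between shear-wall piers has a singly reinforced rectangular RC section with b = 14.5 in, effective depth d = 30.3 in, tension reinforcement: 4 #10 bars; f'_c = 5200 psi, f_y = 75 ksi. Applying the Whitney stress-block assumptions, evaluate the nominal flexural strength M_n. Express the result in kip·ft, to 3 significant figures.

A_s = 4 × 1.27 = 5.08 in².
T = A_s f_y = 5.08 × 75 = 381 kips.
a = T/(0.85 f'_c b) = 381/(0.85 × 5.2 × 14.5) = 5.945 in.
M_n = T(d − a/2) = 381 × (30.3 − 2.9725) = 10411.8 kip·in = 10411.8/12 = 867.65 kip·ft.

M_n ≈ 868 kip·ft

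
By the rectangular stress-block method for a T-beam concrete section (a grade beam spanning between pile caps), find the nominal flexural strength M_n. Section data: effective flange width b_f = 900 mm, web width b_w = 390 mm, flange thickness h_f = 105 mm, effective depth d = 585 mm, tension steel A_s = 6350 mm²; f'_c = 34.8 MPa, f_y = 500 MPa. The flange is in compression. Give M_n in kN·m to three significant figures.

Tension: T = A_s f_y = 6350 × 500 = 3175000 N.
Try a within the flange: a = T/(0.85 f'_c b_f) = 3175000/(0.85 × 34.8 × 900) = 119.26 mm.
a = 119.26 > h_f = 105 mm: the block extends into the web. Split into flange-overhang and web parts.
C_f = 0.85 f'_c (b_f − b_w) h_f = 0.85 × 34.8 × (900 − 390) × 105 = 1584009 N.
Remaining web compression depth: a_w = (T − C_f)/(0.85 f'_c b_w) = (3175000 − 1584009)/(0.85 × 34.8 × 390) = 137.91 mm.
M_n = C_f(d − h_f/2) + (T − C_f)(d − a_w/2) = 1584009 × (585 − 52.5) + 1590991 × (585 − 68.955) = 843.48 + 821.02 = 1664.50 × 10⁶ N·mm.
M_n = 1664.50 kN·m.

M_n ≈ 1660 kN·m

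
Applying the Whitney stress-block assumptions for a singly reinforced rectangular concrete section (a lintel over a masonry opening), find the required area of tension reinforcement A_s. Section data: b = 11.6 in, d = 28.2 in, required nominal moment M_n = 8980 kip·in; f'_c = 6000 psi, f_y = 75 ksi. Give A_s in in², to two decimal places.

A_s ≈ 4.75 in²

From M_n = 0.85 f'_c a b (d − a/2):
a = d − √(d² − 2M_n/(0.85 f'_c b)) = 28.2 − √(28.2² − 2 × 8980/(0.85 × 6 × 11.6)) = 6.027 in.
A_s = 0.85 f'_c a b / f_y = 0.85 × 6 × 6.027 × 11.6 / 75 = 4.754 in².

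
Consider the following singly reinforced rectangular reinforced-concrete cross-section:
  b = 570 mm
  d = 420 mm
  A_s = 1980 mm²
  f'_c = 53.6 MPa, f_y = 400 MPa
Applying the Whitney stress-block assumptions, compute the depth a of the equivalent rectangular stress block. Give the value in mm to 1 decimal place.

a ≈ 30.5 mm

T = A_s f_y = 1980 × 400 = 792000 N = 792 kN.
Setting C = 0.85 f'_c a b equal to T: a = 792000/(0.85 × 53.6 × 570) = 30.5 mm.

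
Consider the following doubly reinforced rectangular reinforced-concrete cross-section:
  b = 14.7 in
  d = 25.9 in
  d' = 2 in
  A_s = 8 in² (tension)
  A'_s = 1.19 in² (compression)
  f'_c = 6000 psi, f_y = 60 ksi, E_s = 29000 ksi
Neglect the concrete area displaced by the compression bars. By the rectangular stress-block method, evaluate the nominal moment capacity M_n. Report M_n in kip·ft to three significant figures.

Assume both steels yield.
a = (A_s − A'_s) f_y/(0.85 f'_c b) = (8 − 1.19) × 60/(0.85 × 6 × 14.7) = 5.450 in.
c = a/β₁ = 5.450/0.75 = 7.267 in; ε'_s = 0.003(c − d')/c = 0.0022 ≥ ε_y = 0.0021, so the compression steel yields.
M_n = (A_s − A'_s) f_y (d − a/2) + A'_s f_y (d − d') = 408.6 × (25.9 − 2.725) + 71.4 × (25.9 − 2) = 9469.3 + 1706.5 = 11175.8 kip·in = 11175.8/12 = 931.32 kip·ft.

M_n ≈ 931 kip·ft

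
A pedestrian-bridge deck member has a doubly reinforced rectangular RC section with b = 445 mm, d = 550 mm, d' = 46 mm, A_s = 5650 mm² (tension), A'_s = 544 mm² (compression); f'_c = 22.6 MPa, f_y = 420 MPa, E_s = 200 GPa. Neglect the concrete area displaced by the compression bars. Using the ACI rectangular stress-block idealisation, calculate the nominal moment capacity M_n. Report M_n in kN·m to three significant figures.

Assume both tension and compression steel yield.
Net tension couple steel: A_s − A'_s = 5106 mm².
a = (A_s − A'_s) f_y / (0.85 f'_c b) = 2144520/(0.85 × 22.6 × 445) = 250.87 mm.
c = a/β₁ = 250.87/0.85 = 295.14 mm; ε'_s = 0.003(c − d')/c = 0.0025 ≥ f_y/E_s = 0.0021, so compression steel does yield.
M_n = (A_s − A'_s) f_y (d − a/2) + A'_s f_y (d − d') = [2144520 × (550 − 125.435) + 228480 × (550 − 46)] × 10⁻⁶ = 910.49 + 115.15 = 1025.64 kN·m.

M_n ≈ 1030 kN·m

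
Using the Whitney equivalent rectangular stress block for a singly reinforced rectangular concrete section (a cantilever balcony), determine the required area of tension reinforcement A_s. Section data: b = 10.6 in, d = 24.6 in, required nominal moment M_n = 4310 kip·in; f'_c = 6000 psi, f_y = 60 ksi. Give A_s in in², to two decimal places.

A_s ≈ 3.14 in²

From M_n = 0.85 f'_c a b (d − a/2):
a = d − √(d² − 2M_n/(0.85 f'_c b)) = 24.6 − √(24.6² − 2 × 4310/(0.85 × 6 × 10.6)) = 3.488 in.
A_s = 0.85 f'_c a b / f_y = 0.85 × 6 × 3.488 × 10.6 / 60 = 3.143 in².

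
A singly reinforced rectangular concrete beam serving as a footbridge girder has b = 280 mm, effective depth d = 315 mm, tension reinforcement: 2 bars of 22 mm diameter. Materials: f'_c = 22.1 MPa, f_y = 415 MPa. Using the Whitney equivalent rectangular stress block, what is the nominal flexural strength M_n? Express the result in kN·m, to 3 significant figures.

M_n ≈ 89.9 kN·m

A_s = 2 × 380 = 760 mm².
T = A_s f_y = 760 × 415 = 315400 N = 315.4 kN.
From C = T: a = T/(0.85 f'_c b) = 315400/(0.85 × 22.1 × 280) = 59.96 mm.
M_n = T(d − a/2) = 315.4 kN × (315 − 29.98) mm = 89.90 kN·m.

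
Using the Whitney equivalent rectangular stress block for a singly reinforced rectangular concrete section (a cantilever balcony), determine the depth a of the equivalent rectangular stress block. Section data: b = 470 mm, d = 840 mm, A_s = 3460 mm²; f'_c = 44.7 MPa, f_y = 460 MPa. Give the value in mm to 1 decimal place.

T = A_s f_y = 3460 × 460 = 1591600 N = 1591.6 kN.
Setting C = 0.85 f'_c a b equal to T: a = 1591600/(0.85 × 44.7 × 470) = 89.1 mm.

a ≈ 89.1 mm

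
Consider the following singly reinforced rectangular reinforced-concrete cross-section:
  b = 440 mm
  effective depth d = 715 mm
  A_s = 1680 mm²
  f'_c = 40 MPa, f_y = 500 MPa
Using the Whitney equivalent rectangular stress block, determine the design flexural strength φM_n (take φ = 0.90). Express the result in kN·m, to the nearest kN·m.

T = A_s f_y = 1680 × 500 = 840000 N = 840 kN.
From C = T: a = T/(0.85 f'_c b) = 840000/(0.85 × 40 × 440) = 56.15 mm.
M_n = T(d − a/2) = 840 kN × (715 − 28.075) mm = 577.02 kN·m.
φM_n = 0.90 × 577.02 = 519.32 kN·m.

φM_n ≈ 519 kN·m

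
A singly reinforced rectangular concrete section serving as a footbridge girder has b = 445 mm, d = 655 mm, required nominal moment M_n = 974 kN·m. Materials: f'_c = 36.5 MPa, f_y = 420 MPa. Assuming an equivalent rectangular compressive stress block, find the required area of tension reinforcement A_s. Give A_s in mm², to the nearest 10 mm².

A_s ≈ 3890 mm²

With M_n = 0.85 f'_c a b (d − a/2), solve the quadratic for a:
a = d − √(d² − 2M_n/(0.85 f'_c b)) = 655 − √(655² − 2 × 974×10⁶/(0.85 × 36.5 × 445)) = 118.41 mm.
A_s = 0.85 f'_c a b / f_y = 0.85 × 36.5 × 118.41 × 445 / 420 = 3892.3 mm².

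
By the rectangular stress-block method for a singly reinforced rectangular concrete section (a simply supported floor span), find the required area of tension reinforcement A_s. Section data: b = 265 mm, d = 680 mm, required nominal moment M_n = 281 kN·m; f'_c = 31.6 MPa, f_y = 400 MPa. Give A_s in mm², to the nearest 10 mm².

A_s ≈ 1080 mm²

With M_n = 0.85 f'_c a b (d − a/2), solve the quadratic for a:
a = d − √(d² − 2M_n/(0.85 f'_c b)) = 680 − √(680² − 2 × 281×10⁶/(0.85 × 31.6 × 265)) = 60.77 mm.
A_s = 0.85 f'_c a b / f_y = 0.85 × 31.6 × 60.77 × 265 / 400 = 1081.4 mm².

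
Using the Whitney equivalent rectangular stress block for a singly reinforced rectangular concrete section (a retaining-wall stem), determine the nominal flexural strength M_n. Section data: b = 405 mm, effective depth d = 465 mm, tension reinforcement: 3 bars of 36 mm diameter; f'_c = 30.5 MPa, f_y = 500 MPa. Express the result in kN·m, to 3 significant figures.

A_s = 3 × 1018 = 3054 mm².
T = A_s f_y = 3054 × 500 = 1527000 N = 1527 kN.
From C = T: a = T/(0.85 f'_c b) = 1527000/(0.85 × 30.5 × 405) = 145.43 mm.
M_n = T(d − a/2) = 1527 kN × (465 − 72.715) mm = 599.02 kN·m.

M_n ≈ 599 kN·m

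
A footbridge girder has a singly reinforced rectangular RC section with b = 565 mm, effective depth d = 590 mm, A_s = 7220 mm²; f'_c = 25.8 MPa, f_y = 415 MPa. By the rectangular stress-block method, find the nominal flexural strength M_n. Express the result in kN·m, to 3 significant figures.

T = A_s f_y = 7220 × 415 = 2996300 N = 2996.3 kN.
From C = T: a = T/(0.85 f'_c b) = 2996300/(0.85 × 25.8 × 565) = 241.82 mm.
M_n = T(d − a/2) = 2996.3 kN × (590 − 120.91) mm = 1405.53 kN·m.

M_n ≈ 1410 kN·m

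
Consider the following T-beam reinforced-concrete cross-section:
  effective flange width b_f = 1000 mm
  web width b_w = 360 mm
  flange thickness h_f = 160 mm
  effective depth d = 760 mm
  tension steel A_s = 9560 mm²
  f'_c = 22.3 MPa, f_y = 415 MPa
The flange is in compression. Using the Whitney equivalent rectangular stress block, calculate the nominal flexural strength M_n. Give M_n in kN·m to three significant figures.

Tension: T = A_s f_y = 9560 × 415 = 3967400 N.
Try a within the flange: a = T/(0.85 f'_c b_f) = 3967400/(0.85 × 22.3 × 1000) = 209.31 mm.
a = 209.31 > h_f = 160 mm: the block extends into the web. Split into flange-overhang and web parts.
C_f = 0.85 f'_c (b_f − b_w) h_f = 0.85 × 22.3 × (1000 − 360) × 160 = 1940992 N.
Remaining web compression depth: a_w = (T − C_f)/(0.85 f'_c b_w) = (3967400 − 1940992)/(0.85 × 22.3 × 360) = 296.96 mm.
M_n = C_f(d − h_f/2) + (T − C_f)(d − a_w/2) = 1940992 × (760 − 80) + 2026408 × (760 − 148.48) = 1319.87 + 1239.19 = 2559.06 × 10⁶ N·mm.
M_n = 2559.06 kN·m.

M_n ≈ 2560 kN·m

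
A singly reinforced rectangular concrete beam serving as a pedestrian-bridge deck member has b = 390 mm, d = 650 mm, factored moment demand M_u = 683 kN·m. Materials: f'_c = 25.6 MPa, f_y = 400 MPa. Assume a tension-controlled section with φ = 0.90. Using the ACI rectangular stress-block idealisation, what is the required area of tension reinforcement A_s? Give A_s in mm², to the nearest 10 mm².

A_s ≈ 3320 mm²

M_n = M_u/φ = 683/0.90 = 758.889 kN·m.
With M_n = 0.85 f'_c a b (d − a/2), solve the quadratic for a:
a = d − √(d² − 2M_n/(0.85 f'_c b)) = 650 − √(650² − 2 × 758.889×10⁶/(0.85 × 25.6 × 390)) = 156.39 mm.
A_s = 0.85 f'_c a b / f_y = 0.85 × 25.6 × 156.39 × 390 / 400 = 3318.0 mm².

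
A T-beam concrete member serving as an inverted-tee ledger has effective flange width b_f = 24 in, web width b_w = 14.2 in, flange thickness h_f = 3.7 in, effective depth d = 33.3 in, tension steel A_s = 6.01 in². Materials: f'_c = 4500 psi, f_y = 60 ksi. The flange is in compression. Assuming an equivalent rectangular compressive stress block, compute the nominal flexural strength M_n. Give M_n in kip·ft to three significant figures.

M_n ≈ 942 kip·ft

Tension: T = A_s f_y = 6.01 × 60 = 360.6 kips.
Try a within the flange: a = T/(0.85 f'_c b_f) = 360.6/(0.85 × 4.5 × 24) = 3.928 in.
a = 3.928 > h_f = 3.7 in: the block extends into the web. Split into flange-overhang and web parts.
C_f = 0.85 f'_c (b_f − b_w) h_f = 0.85 × 4.5 × (24 − 14.2) × 3.7 = 138.7 kips.
Remaining web compression depth: a_w = (T − C_f)/(0.85 f'_c b_w) = (360.6 − 138.7)/(0.85 × 4.5 × 14.2) = 4.085 in.
M_n = C_f(d − h_f/2) + (T − C_f)(d − a_w/2) = 138.7 × (33.3 − 1.85) + 221.9 × (33.3 − 2.0425) = 4362.1 + 6936.0 = 11298.1 kip·in.
M_n = 11298.1/12 = 941.51 kip·ft.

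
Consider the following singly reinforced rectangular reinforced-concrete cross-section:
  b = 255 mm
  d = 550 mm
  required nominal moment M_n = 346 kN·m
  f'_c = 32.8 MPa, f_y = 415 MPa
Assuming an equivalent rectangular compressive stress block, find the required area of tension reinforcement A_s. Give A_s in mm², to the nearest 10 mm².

A_s ≈ 1660 mm²

With M_n = 0.85 f'_c a b (d − a/2), solve the quadratic for a:
a = d − √(d² − 2M_n/(0.85 f'_c b)) = 550 − √(550² − 2 × 346×10⁶/(0.85 × 32.8 × 255)) = 97.05 mm.
A_s = 0.85 f'_c a b / f_y = 0.85 × 32.8 × 97.05 × 255 / 415 = 1662.6 mm².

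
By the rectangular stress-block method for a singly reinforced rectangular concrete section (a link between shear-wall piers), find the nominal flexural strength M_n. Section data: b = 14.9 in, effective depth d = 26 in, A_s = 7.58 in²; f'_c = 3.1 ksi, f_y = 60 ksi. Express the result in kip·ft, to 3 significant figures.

T = A_s f_y = 7.58 × 60 = 454.8 kips.
a = T/(0.85 f'_c b) = 454.8/(0.85 × 3.1 × 14.9) = 11.584 in.
M_n = T(d − a/2) = 454.8 × (26 − 5.792) = 9190.6 kip·in = 9190.6/12 = 765.88 kip·ft.

M_n ≈ 766 kip·ft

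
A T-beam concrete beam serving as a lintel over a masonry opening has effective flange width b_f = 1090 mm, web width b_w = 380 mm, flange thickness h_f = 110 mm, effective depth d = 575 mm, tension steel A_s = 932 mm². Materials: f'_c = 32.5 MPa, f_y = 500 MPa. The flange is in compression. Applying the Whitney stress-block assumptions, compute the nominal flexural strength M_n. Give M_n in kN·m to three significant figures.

Tension: T = A_s f_y = 932 × 500 = 466000 N.
Try a within the flange: a = T/(0.85 f'_c b_f) = 466000/(0.85 × 32.5 × 1090) = 15.48 mm.
Since a = 15.48 ≤ h_f = 110 mm, the stress block lies entirely in the flange; analyse as a rectangular beam of width b_f.
M_n = T(d − a/2) = 466000 × (575 − 7.74) = 264.34 × 10⁶ N·mm.
M_n = 264.34 kN·m.

M_n ≈ 264 kN·m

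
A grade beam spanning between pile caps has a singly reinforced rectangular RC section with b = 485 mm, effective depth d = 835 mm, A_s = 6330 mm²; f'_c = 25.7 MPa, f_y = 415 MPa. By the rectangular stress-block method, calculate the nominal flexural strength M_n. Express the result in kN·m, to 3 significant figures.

T = A_s f_y = 6330 × 415 = 2626950 N = 2626.95 kN.
From C = T: a = T/(0.85 f'_c b) = 2626950/(0.85 × 25.7 × 485) = 247.95 mm.
M_n = T(d − a/2) = 2626.95 kN × (835 − 123.975) mm = 1867.83 kN·m.

M_n ≈ 1870 kN·m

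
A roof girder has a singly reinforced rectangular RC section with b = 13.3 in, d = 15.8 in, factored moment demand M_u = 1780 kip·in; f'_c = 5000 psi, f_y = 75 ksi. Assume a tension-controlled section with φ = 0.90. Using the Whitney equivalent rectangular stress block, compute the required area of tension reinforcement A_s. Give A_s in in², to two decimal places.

A_s ≈ 1.81 in²

M_n = M_u/φ = 1780/0.90 = 1977.78 kip·in.
From M_n = 0.85 f'_c a b (d − a/2):
a = d − √(d² − 2M_n/(0.85 f'_c b)) = 15.8 − √(15.8² − 2 × 1977.78/(0.85 × 5 × 13.3)) = 2.396 in.
A_s = 0.85 f'_c a b / f_y = 0.85 × 5 × 2.396 × 13.3 / 75 = 1.806 in².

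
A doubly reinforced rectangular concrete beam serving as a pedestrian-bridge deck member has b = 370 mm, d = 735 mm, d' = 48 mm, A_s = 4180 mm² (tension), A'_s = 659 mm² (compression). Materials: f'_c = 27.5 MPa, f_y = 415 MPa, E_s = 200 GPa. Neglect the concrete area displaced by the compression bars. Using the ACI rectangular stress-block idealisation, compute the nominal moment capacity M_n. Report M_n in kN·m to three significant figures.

Assume both tension and compression steel yield.
Net tension couple steel: A_s − A'_s = 3521 mm².
a = (A_s − A'_s) f_y / (0.85 f'_c b) = 1461215/(0.85 × 27.5 × 370) = 168.95 mm.
c = a/β₁ = 168.95/0.85 = 198.76 mm; ε'_s = 0.003(c − d')/c = 0.0023 ≥ f_y/E_s = 0.0021, so compression steel does yield.
M_n = (A_s − A'_s) f_y (d − a/2) + A'_s f_y (d − d') = [1461215 × (735 − 84.475) + 273485 × (735 − 48)] × 10⁻⁶ = 950.56 + 187.88 = 1138.44 kN·m.

M_n ≈ 1140 kN·m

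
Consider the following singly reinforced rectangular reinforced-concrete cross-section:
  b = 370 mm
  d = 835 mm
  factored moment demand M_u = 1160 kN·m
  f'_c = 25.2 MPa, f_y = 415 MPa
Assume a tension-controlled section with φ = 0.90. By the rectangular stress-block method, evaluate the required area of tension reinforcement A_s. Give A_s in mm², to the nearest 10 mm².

M_n = M_u/φ = 1160/0.90 = 1288.89 kN·m.
With M_n = 0.85 f'_c a b (d − a/2), solve the quadratic for a:
a = d − √(d² − 2M_n/(0.85 f'_c b)) = 835 − √(835² − 2 × 1288.89×10⁶/(0.85 × 25.2 × 370)) = 225.11 mm.
A_s = 0.85 f'_c a b / f_y = 0.85 × 25.2 × 225.11 × 370 / 415 = 4299.0 mm².

A_s ≈ 4300 mm²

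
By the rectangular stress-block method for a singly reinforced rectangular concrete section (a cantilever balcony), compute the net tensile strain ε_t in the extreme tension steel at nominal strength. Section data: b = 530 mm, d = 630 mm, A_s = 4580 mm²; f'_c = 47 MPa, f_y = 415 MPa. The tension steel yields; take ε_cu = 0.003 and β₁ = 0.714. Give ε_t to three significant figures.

ε_t ≈ 0.0120

a = A_s f_y/(0.85 f'_c b) = 89.77 mm.
β₁ = 0.714, so c = a/β₁ = 89.77/0.714 = 125.73 mm.
From the linear strain diagram with ε_cu = 0.003: ε_t = 0.003 (d − c)/c = 0.003 × (630 − 125.73)/125.73 = 0.0120.
Since ε_t ≥ 0.005, the section is tension-controlled.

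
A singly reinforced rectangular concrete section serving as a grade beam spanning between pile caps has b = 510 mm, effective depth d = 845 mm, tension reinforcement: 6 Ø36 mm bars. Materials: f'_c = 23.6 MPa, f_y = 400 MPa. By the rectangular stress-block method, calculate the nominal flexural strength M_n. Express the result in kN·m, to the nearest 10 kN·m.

M_n ≈ 1770 kN·m

A_s = 6 × 1018 = 6108 mm².
T = A_s f_y = 6108 × 400 = 2443200 N = 2443.2 kN.
From C = T: a = T/(0.85 f'_c b) = 2443200/(0.85 × 23.6 × 510) = 238.81 mm.
M_n = T(d − a/2) = 2443.2 kN × (845 − 119.405) mm = 1772.77 kN·m.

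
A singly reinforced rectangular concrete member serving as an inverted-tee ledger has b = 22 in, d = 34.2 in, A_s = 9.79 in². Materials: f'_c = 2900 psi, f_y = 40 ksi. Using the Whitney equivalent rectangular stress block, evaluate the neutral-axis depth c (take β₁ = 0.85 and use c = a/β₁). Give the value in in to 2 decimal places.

T = A_s f_y = 9.79 × 40 = 391.6 kips.
a = T/(0.85 f'_c b) = 391.6/(0.85 × 2.9 × 22) = 7.2211 in.
With β₁ = 0.85, c = a/β₁ = 7.2211/0.85 = 8.50 in.

c ≈ 8.50 in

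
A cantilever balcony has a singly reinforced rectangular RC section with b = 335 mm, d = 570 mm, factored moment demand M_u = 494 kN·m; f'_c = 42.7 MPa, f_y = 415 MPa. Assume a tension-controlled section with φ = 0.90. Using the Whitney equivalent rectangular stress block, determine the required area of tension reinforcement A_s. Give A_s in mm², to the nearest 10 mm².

M_n = M_u/φ = 494/0.90 = 548.889 kN·m.
With M_n = 0.85 f'_c a b (d − a/2), solve the quadratic for a:
a = d − √(d² − 2M_n/(0.85 f'_c b)) = 570 − √(570² − 2 × 548.889×10⁶/(0.85 × 42.7 × 335)) = 85.63 mm.
A_s = 0.85 f'_c a b / f_y = 0.85 × 42.7 × 85.63 × 335 / 415 = 2508.8 mm².

A_s ≈ 2510 mm²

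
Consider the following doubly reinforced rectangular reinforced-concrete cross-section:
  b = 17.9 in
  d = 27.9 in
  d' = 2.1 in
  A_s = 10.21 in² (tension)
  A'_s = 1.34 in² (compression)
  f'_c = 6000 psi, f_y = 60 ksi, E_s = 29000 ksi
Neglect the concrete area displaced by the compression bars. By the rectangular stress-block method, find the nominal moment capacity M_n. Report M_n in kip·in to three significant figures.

Assume both steels yield.
a = (A_s − A'_s) f_y/(0.85 f'_c b) = (10.21 − 1.34) × 60/(0.85 × 6 × 17.9) = 5.830 in.
c = a/β₁ = 5.830/0.75 = 7.773 in; ε'_s = 0.003(c − d')/c = 0.0022 ≥ ε_y = 0.0021, so the compression steel yields.
M_n = (A_s − A'_s) f_y (d − a/2) + A'_s f_y (d − d') = 532.2 × (27.9 − 2.915) + 80.4 × (27.9 − 2.1) = 13297.0 + 2074.3 = 15371.3 kip·in.

M_n ≈ 15400 kip·in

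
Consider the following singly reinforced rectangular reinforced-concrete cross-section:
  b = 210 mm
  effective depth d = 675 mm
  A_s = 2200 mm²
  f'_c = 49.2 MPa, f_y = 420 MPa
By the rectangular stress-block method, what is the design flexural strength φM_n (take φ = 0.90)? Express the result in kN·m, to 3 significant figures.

T = A_s f_y = 2200 × 420 = 924000 N = 924 kN.
From C = T: a = T/(0.85 f'_c b) = 924000/(0.85 × 49.2 × 210) = 105.21 mm.
M_n = T(d − a/2) = 924 kN × (675 − 52.605) mm = 575.09 kN·m.
φM_n = 0.90 × 575.09 = 517.58 kN·m.

φM_n ≈ 518 kN·m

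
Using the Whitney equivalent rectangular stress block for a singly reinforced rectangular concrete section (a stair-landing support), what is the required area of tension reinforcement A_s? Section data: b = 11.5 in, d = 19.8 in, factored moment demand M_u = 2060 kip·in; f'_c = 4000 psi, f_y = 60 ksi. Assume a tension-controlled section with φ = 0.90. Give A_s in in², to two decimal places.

M_n = M_u/φ = 2060/0.90 = 2288.89 kip·in.
From M_n = 0.85 f'_c a b (d − a/2):
a = d − √(d² − 2M_n/(0.85 f'_c b)) = 19.8 − √(19.8² − 2 × 2288.89/(0.85 × 4 × 11.5)) = 3.218 in.
A_s = 0.85 f'_c a b / f_y = 0.85 × 4 × 3.218 × 11.5 / 60 = 2.097 in².

A_s ≈ 2.10 in²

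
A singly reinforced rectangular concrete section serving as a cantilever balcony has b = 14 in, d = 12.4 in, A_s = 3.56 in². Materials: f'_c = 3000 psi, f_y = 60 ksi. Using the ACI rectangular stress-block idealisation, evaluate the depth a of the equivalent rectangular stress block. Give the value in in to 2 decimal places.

a ≈ 5.98 in

T = A_s f_y = 3.56 × 60 = 213.6 kips.
a = T/(0.85 f'_c b) = 213.6/(0.85 × 3 × 14) = 5.98 in.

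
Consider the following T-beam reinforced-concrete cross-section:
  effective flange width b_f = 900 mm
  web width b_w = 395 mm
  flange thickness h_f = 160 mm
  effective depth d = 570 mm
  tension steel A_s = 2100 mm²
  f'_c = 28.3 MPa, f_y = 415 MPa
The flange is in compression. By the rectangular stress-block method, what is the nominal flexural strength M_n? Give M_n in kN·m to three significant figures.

Tension: T = A_s f_y = 2100 × 415 = 871500 N.
Try a within the flange: a = T/(0.85 f'_c b_f) = 871500/(0.85 × 28.3 × 900) = 40.25 mm.
Since a = 40.25 ≤ h_f = 160 mm, the stress block lies entirely in the flange; analyse as a rectangular beam of width b_f.
M_n = T(d − a/2) = 871500 × (570 − 20.125) = 479.22 × 10⁶ N·mm.
M_n = 479.22 kN·m.

M_n ≈ 479 kN·m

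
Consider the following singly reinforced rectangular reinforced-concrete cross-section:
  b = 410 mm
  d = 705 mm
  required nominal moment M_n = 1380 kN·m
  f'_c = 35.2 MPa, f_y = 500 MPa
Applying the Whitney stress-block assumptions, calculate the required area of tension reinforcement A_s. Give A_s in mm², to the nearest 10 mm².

A_s ≈ 4500 mm²

With M_n = 0.85 f'_c a b (d − a/2), solve the quadratic for a:
a = d − √(d² − 2M_n/(0.85 f'_c b)) = 705 − √(705² − 2 × 1380×10⁶/(0.85 × 35.2 × 410)) = 183.43 mm.
A_s = 0.85 f'_c a b / f_y = 0.85 × 35.2 × 183.43 × 410 / 500 = 4500.3 mm².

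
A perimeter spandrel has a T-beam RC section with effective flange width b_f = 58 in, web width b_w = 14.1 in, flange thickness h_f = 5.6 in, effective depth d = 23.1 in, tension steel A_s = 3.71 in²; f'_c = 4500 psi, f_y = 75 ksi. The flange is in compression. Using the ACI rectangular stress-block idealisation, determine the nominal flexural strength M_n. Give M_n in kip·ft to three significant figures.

M_n ≈ 521 kip·ft

Tension: T = A_s f_y = 3.71 × 75 = 278.25 kips.
Try a within the flange: a = T/(0.85 f'_c b_f) = 278.25/(0.85 × 4.5 × 58) = 1.254 in.
Since a = 1.254 ≤ h_f = 5.6 in, the stress block lies entirely in the flange; analyse as a rectangular beam of width b_f.
M_n = T(d − a/2) = 278.25 × (23.1 − 0.627) = 6253.1 kip·in.
M_n = 6253.1/12 = 521.09 kip·ft.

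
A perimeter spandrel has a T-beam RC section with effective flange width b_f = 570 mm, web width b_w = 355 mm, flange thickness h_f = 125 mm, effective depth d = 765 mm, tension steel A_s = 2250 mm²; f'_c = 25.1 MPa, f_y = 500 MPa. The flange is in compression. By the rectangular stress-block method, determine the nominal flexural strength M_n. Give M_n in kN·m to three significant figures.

M_n ≈ 809 kN·m

Tension: T = A_s f_y = 2250 × 500 = 1125000 N.
Try a within the flange: a = T/(0.85 f'_c b_f) = 1125000/(0.85 × 25.1 × 570) = 92.51 mm.
Since a = 92.51 ≤ h_f = 125 mm, the stress block lies entirely in the flange; analyse as a rectangular beam of width b_f.
M_n = T(d − a/2) = 1125000 × (765 − 46.255) = 808.59 × 10⁶ N·mm.
M_n = 808.59 kN·m.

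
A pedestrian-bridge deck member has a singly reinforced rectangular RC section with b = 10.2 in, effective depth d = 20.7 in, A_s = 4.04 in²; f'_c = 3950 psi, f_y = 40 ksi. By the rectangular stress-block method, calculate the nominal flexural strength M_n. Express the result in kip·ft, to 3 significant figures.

T = A_s f_y = 4.04 × 40 = 161.6 kips.
a = T/(0.85 f'_c b) = 161.6/(0.85 × 3.95 × 10.2) = 4.719 in.
M_n = T(d − a/2) = 161.6 × (20.7 − 2.3595) = 2963.8 kip·in = 2963.8/12 = 246.98 kip·ft.

M_n ≈ 247 kip·ft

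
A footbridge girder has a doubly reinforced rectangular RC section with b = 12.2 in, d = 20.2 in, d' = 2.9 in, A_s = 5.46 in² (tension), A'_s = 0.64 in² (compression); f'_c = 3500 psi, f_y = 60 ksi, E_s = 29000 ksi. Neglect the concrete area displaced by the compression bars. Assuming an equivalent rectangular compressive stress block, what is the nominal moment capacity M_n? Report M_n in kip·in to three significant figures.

M_n ≈ 5350 kip·in

Assume both steels yield.
a = (A_s − A'_s) f_y/(0.85 f'_c b) = (5.46 − 0.64) × 60/(0.85 × 3.5 × 12.2) = 7.968 in.
c = a/β₁ = 7.968/0.85 = 9.374 in; ε'_s = 0.003(c − d')/c = 0.0021 ≥ ε_y = 0.0021, so the compression steel yields.
M_n = (A_s − A'_s) f_y (d − a/2) + A'_s f_y (d − d') = 289.2 × (20.2 − 3.984) + 38.4 × (20.2 − 2.9) = 4689.7 + 664.3 = 5354.0 kip·in.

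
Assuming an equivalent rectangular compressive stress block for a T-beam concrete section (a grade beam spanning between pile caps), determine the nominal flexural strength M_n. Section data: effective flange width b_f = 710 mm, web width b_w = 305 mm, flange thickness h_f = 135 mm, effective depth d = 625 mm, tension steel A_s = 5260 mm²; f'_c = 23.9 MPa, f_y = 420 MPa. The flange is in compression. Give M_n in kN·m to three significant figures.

Tension: T = A_s f_y = 5260 × 420 = 2209200 N.
Try a within the flange: a = T/(0.85 f'_c b_f) = 2209200/(0.85 × 23.9 × 710) = 153.17 mm.
a = 153.17 > h_f = 135 mm: the block extends into the web. Split into flange-overhang and web parts.
C_f = 0.85 f'_c (b_f − b_w) h_f = 0.85 × 23.9 × (710 − 305) × 135 = 1110723 N.
Remaining web compression depth: a_w = (T − C_f)/(0.85 f'_c b_w) = (2209200 − 1110723)/(0.85 × 23.9 × 305) = 177.29 mm.
M_n = C_f(d − h_f/2) + (T − C_f)(d − a_w/2) = 1110723 × (625 − 67.5) + 1098477 × (625 − 88.645) = 619.23 + 589.17 = 1208.40 × 10⁶ N·mm.
M_n = 1208.40 kN·m.

M_n ≈ 1210 kN·m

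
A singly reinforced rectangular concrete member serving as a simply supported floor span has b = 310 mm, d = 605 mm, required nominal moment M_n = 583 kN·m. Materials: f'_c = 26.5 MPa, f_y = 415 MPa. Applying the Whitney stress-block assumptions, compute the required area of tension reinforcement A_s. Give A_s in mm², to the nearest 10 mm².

With M_n = 0.85 f'_c a b (d − a/2), solve the quadratic for a:
a = d − √(d² − 2M_n/(0.85 f'_c b)) = 605 − √(605² − 2 × 583×10⁶/(0.85 × 26.5 × 310)) = 158.86 mm.
A_s = 0.85 f'_c a b / f_y = 0.85 × 26.5 × 158.86 × 310 / 415 = 2673.0 mm².

A_s ≈ 2670 mm²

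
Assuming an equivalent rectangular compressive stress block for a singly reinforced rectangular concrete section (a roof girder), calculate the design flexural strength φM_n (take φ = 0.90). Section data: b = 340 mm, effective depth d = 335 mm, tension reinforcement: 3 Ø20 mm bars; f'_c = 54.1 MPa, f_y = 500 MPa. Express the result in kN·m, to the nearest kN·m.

A_s = 3 × 314 = 942 mm².
T = A_s f_y = 942 × 500 = 471000 N = 471 kN.
From C = T: a = T/(0.85 f'_c b) = 471000/(0.85 × 54.1 × 340) = 30.12 mm.
M_n = T(d − a/2) = 471 kN × (335 − 15.06) mm = 150.69 kN·m.
φM_n = 0.90 × 150.69 = 135.62 kN·m.

φM_n ≈ 136 kN·m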